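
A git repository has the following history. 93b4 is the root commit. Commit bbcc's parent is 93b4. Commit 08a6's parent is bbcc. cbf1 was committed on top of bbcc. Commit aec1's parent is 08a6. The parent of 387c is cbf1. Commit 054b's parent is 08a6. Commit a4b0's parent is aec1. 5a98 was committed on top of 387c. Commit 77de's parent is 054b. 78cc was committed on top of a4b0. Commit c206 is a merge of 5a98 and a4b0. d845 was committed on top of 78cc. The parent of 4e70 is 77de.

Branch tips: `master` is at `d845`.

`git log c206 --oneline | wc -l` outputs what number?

Walking parent pointers from c206: reachable set = {08a6, 387c, 5a98, 93b4, a4b0, aec1, bbcc, c206, cbf1}.
That is 9 commits.

9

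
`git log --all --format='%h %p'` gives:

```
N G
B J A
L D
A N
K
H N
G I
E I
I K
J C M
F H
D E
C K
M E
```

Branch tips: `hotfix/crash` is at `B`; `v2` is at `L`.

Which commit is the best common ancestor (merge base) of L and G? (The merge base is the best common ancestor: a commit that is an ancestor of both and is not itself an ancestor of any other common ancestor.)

Ancestors of L: {D, E, I, K, L}.
Ancestors of G: {G, I, K}.
Common ancestors: {I, K}.
Among these, I is not an ancestor of any other common ancestor — it is the merge base.

I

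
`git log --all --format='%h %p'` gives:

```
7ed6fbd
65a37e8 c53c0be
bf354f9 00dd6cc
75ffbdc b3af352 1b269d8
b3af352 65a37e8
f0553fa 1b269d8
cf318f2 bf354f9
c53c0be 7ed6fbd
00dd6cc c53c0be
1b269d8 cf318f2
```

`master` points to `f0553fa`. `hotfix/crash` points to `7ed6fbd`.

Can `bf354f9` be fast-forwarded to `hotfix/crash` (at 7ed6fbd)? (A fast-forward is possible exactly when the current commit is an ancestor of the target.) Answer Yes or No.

A fast-forward from bf354f9 to 7ed6fbd is possible iff bf354f9 is an ancestor of 7ed6fbd.
Ancestors of 7ed6fbd: {7ed6fbd}.
bf354f9 is not among them, so fast-forward is not possible.

No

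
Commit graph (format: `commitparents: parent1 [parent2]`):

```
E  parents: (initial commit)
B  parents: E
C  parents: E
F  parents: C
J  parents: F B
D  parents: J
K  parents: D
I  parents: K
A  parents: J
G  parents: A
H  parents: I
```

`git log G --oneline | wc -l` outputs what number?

7

Walking parent pointers from G: reachable set = {A, B, C, E, F, G, J}.
That is 7 commits.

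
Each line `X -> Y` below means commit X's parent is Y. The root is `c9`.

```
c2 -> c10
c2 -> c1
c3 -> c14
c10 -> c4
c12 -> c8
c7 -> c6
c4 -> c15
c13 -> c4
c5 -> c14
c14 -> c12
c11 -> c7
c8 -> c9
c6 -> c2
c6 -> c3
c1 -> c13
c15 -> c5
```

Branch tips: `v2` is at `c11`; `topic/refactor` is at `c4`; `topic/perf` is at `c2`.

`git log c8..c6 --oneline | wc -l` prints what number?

Reachable from c6: {c1, c10, c12, c13, c14, c15, c2, c3, c4, c5, c6, c8, c9}.
Reachable from c8: {c8, c9}.
In c6's history but not c8's: {c1, c10, c12, c13, c14, c15, c2, c3, c4, c5, c6} — 11 commits.

11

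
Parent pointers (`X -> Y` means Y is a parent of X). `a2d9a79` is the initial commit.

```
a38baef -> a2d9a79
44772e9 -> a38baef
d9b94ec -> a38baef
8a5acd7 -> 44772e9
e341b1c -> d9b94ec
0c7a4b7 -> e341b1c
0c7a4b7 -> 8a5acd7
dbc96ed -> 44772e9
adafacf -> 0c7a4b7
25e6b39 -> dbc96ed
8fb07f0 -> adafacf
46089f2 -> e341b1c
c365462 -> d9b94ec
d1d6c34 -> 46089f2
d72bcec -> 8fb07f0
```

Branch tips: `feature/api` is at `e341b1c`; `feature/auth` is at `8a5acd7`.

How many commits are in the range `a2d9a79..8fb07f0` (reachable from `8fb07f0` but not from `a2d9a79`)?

Reachable from 8fb07f0: {0c7a4b7, 44772e9, 8a5acd7, 8fb07f0, a2d9a79, a38baef, adafacf, d9b94ec, e341b1c}.
Reachable from a2d9a79: {a2d9a79}.
In 8fb07f0's history but not a2d9a79's: {0c7a4b7, 44772e9, 8a5acd7, 8fb07f0, a38baef, adafacf, d9b94ec, e341b1c} — 8 commits.

8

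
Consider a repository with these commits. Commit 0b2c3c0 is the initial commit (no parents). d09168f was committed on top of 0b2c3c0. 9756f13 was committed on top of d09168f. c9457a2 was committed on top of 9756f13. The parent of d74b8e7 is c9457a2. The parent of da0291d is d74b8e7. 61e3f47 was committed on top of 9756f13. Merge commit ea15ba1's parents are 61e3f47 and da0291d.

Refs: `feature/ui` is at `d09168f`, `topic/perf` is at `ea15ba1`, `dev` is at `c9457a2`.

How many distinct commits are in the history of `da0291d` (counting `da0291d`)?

Walking parent pointers from da0291d: reachable set = {0b2c3c0, 9756f13, c9457a2, d09168f, d74b8e7, da0291d}.
That is 6 commits.

6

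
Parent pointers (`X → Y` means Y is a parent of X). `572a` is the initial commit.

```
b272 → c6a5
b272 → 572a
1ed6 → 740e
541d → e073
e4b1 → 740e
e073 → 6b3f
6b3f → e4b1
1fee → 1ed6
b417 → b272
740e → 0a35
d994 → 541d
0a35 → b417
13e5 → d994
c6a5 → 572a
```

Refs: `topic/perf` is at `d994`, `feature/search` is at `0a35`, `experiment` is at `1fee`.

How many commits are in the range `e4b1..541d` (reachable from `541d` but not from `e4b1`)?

Reachable from 541d: {0a35, 541d, 572a, 6b3f, 740e, b272, b417, c6a5, e073, e4b1}.
Reachable from e4b1: {0a35, 572a, 740e, b272, b417, c6a5, e4b1}.
In 541d's history but not e4b1's: {541d, 6b3f, e073} — 3 commits.

3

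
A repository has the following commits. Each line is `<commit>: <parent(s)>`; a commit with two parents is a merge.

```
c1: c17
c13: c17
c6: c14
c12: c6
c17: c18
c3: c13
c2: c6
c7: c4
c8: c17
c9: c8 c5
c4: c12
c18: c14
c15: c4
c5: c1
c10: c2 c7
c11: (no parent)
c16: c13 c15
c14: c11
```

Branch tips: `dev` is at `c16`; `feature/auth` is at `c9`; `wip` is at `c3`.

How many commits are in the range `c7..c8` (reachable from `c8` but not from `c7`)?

Reachable from c8: {c11, c14, c17, c18, c8}.
Reachable from c7: {c11, c12, c14, c4, c6, c7}.
In c8's history but not c7's: {c17, c18, c8} — 3 commits.

3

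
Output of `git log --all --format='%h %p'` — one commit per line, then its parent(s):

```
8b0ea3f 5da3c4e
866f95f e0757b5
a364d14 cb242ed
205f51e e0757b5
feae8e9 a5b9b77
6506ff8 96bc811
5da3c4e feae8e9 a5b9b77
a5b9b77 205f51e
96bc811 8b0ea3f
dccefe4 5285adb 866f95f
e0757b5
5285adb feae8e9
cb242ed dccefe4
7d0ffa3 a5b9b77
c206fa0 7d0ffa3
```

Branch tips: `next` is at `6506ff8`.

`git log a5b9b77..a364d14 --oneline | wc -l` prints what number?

Reachable from a364d14: {205f51e, 5285adb, 866f95f, a364d14, a5b9b77, cb242ed, dccefe4, e0757b5, feae8e9}.
Reachable from a5b9b77: {205f51e, a5b9b77, e0757b5}.
In a364d14's history but not a5b9b77's: {5285adb, 866f95f, a364d14, cb242ed, dccefe4, feae8e9} — 6 commits.

6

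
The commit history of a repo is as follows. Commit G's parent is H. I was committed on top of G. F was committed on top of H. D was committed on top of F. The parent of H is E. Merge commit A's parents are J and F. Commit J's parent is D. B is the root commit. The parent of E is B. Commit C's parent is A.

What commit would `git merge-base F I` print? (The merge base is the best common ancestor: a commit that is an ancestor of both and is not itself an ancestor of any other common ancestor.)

Ancestors of F: {B, E, F, H}.
Ancestors of I: {B, E, G, H, I}.
Common ancestors: {B, E, H}.
Among these, H is not an ancestor of any other common ancestor — it is the merge base.

H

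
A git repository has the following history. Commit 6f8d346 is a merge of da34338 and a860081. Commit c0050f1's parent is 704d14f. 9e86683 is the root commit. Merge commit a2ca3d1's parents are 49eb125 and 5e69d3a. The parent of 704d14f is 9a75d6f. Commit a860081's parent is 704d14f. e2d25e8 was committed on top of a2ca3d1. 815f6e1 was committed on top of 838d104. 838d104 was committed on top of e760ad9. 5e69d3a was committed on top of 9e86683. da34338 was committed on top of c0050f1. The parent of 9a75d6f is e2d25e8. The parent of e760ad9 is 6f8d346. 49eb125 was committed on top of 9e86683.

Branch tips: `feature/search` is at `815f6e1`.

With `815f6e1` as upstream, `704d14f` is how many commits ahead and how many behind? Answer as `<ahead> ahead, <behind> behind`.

Reachable from 704d14f: {49eb125, 5e69d3a, 704d14f, 9a75d6f, 9e86683, a2ca3d1, e2d25e8}.
Reachable from 815f6e1: {49eb125, 5e69d3a, 6f8d346, 704d14f, 815f6e1, 838d104, 9a75d6f, 9e86683, a2ca3d1, a860081, c0050f1, da34338, e2d25e8, e760ad9}.
Only in 704d14f's history (ahead): {} — 0.
Only in 815f6e1's history (behind): {6f8d346, 815f6e1, 838d104, a860081, c0050f1, da34338, e760ad9} — 7.

0 ahead, 7 behind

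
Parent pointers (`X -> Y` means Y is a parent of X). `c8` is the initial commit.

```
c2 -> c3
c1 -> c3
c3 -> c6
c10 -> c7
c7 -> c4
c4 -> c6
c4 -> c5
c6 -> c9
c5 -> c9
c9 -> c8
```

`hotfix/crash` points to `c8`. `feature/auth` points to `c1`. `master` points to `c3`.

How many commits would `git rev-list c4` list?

Walking parent pointers from c4: reachable set = {c4, c5, c6, c8, c9}.
That is 5 commits.

5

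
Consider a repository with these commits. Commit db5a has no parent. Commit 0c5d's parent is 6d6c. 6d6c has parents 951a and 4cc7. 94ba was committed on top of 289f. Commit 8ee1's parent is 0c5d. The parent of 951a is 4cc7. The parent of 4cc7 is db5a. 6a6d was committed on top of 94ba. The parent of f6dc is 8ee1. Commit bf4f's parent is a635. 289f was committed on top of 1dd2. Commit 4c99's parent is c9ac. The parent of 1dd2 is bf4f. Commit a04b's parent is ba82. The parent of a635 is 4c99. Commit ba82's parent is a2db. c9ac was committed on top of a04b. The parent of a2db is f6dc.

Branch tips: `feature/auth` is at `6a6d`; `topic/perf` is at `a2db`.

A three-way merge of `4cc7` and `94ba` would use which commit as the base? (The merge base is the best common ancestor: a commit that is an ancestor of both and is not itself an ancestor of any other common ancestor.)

4cc7

Ancestors of 4cc7: {4cc7, db5a}.
Ancestors of 94ba: {0c5d, 1dd2, 289f, 4c99, 4cc7, 6d6c, 8ee1, 94ba, 951a, a04b, a2db, a635, ba82, bf4f, c9ac, db5a, f6dc}.
Common ancestors: {4cc7, db5a}.
Among these, 4cc7 is not an ancestor of any other common ancestor — it is the merge base.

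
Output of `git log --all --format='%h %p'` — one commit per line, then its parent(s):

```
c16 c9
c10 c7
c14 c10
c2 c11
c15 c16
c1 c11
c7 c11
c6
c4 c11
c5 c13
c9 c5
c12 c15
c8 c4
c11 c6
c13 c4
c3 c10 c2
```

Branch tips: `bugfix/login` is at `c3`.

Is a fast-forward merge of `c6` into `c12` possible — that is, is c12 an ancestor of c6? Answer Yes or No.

A fast-forward from c12 to c6 is possible iff c12 is an ancestor of c6.
Ancestors of c6: {c6}.
c12 is not among them, so fast-forward is not possible.

No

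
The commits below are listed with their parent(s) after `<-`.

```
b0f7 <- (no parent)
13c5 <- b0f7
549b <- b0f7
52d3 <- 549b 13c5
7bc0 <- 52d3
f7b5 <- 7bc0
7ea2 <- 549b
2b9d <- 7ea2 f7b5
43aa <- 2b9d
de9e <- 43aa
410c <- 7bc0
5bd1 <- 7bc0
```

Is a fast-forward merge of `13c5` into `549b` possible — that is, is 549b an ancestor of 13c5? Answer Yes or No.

A fast-forward from 549b to 13c5 is possible iff 549b is an ancestor of 13c5.
Ancestors of 13c5: {13c5, b0f7}.
549b is not among them, so fast-forward is not possible.

No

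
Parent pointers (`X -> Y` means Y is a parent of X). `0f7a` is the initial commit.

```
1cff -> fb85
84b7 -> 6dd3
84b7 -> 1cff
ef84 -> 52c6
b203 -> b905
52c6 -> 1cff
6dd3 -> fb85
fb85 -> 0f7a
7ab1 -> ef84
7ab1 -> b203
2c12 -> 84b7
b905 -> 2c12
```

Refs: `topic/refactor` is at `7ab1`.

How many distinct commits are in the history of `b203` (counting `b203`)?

Walking parent pointers from b203: reachable set = {0f7a, 1cff, 2c12, 6dd3, 84b7, b203, b905, fb85}.
That is 8 commits.

8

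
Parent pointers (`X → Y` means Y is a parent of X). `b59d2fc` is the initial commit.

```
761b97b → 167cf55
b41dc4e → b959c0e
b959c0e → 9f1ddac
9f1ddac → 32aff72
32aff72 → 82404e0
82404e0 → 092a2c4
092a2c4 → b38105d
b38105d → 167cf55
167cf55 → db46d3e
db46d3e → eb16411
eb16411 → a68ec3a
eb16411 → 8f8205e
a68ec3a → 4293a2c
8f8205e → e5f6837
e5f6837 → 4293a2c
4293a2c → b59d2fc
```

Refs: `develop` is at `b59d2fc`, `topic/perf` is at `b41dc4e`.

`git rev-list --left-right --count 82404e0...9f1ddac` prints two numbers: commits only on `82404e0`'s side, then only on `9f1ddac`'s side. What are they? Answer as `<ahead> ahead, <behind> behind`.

0 ahead, 2 behind

Reachable from 82404e0: {092a2c4, 167cf55, 4293a2c, 82404e0, 8f8205e, a68ec3a, b38105d, b59d2fc, db46d3e, e5f6837, eb16411}.
Reachable from 9f1ddac: {092a2c4, 167cf55, 32aff72, 4293a2c, 82404e0, 8f8205e, 9f1ddac, a68ec3a, b38105d, b59d2fc, db46d3e, e5f6837, eb16411}.
Only in 82404e0's history (ahead): {} — 0.
Only in 9f1ddac's history (behind): {32aff72, 9f1ddac} — 2.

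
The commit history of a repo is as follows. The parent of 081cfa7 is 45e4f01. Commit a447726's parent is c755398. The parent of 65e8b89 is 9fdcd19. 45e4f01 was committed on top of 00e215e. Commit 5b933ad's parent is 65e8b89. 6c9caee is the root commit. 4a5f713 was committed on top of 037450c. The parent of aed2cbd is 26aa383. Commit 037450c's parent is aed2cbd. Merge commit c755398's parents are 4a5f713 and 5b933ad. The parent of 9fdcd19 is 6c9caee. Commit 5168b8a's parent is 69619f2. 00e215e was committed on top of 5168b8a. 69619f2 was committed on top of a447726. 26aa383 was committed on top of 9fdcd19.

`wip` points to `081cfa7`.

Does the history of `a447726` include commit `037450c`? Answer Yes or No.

Yes

Ancestors of a447726 (commits reachable by following parents): {037450c, 26aa383, 4a5f713, 5b933ad, 65e8b89, 6c9caee, 9fdcd19, a447726, aed2cbd, c755398}.
037450c is in that set, so it is an ancestor of a447726.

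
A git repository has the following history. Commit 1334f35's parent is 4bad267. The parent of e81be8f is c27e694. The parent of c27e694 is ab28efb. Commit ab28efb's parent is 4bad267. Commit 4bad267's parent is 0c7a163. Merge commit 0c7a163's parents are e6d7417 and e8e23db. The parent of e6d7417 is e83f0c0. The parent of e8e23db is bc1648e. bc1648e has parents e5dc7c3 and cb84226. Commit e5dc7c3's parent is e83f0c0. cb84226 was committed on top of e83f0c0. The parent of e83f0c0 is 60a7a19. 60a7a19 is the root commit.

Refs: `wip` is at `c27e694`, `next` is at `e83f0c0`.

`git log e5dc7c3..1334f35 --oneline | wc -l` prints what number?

7

Reachable from 1334f35: {0c7a163, 1334f35, 4bad267, 60a7a19, bc1648e, cb84226, e5dc7c3, e6d7417, e83f0c0, e8e23db}.
Reachable from e5dc7c3: {60a7a19, e5dc7c3, e83f0c0}.
In 1334f35's history but not e5dc7c3's: {0c7a163, 1334f35, 4bad267, bc1648e, cb84226, e6d7417, e8e23db} — 7 commits.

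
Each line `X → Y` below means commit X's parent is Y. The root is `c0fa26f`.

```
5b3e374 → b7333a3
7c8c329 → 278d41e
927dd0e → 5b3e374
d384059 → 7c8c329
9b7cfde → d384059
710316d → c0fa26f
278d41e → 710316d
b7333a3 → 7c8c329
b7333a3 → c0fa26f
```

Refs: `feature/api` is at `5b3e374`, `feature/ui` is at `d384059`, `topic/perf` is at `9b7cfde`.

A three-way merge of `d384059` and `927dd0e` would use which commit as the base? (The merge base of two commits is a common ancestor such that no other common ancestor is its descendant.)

Ancestors of d384059: {278d41e, 710316d, 7c8c329, c0fa26f, d384059}.
Ancestors of 927dd0e: {278d41e, 5b3e374, 710316d, 7c8c329, 927dd0e, b7333a3, c0fa26f}.
Common ancestors: {278d41e, 710316d, 7c8c329, c0fa26f}.
Among these, 7c8c329 is not an ancestor of any other common ancestor — it is the merge base.

7c8c329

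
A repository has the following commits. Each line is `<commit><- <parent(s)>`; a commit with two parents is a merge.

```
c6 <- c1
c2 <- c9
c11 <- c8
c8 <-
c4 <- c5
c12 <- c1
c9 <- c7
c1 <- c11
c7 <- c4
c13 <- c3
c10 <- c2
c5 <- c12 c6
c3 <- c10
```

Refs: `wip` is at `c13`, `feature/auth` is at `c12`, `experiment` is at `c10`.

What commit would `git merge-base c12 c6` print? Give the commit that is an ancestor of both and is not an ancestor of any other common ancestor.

Ancestors of c12: {c1, c11, c12, c8}.
Ancestors of c6: {c1, c11, c6, c8}.
Common ancestors: {c1, c11, c8}.
Among these, c1 is not an ancestor of any other common ancestor — it is the merge base.

c1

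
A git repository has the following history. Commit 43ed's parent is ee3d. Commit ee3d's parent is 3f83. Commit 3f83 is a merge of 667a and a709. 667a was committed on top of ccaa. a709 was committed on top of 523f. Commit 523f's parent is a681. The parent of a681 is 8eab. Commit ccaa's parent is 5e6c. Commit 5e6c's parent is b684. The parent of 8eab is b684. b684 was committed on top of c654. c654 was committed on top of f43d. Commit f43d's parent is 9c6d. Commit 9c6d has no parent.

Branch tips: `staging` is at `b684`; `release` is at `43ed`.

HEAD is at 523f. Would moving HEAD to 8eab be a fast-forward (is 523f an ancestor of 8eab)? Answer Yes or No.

A fast-forward from 523f to 8eab is possible iff 523f is an ancestor of 8eab.
Ancestors of 8eab: {8eab, 9c6d, b684, c654, f43d}.
523f is not among them, so fast-forward is not possible.

No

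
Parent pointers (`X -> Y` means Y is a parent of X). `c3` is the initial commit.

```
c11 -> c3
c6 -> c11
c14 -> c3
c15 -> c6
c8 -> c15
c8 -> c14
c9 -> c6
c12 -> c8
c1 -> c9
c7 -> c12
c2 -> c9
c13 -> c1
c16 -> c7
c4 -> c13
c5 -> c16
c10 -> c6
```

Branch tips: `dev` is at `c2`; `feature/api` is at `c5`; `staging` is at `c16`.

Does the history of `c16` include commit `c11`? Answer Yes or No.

Yes

Ancestors of c16 (commits reachable by following parents): {c11, c12, c14, c15, c16, c3, c6, c7, c8}.
c11 is in that set, so it is an ancestor of c16.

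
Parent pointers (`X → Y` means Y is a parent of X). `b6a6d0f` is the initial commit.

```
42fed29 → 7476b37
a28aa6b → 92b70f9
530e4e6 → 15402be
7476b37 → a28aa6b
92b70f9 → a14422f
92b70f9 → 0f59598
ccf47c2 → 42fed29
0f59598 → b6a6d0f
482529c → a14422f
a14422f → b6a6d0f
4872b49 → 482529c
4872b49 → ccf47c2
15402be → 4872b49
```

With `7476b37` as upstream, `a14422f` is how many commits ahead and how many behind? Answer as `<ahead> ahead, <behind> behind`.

0 ahead, 4 behind

Reachable from a14422f: {a14422f, b6a6d0f}.
Reachable from 7476b37: {0f59598, 7476b37, 92b70f9, a14422f, a28aa6b, b6a6d0f}.
Only in a14422f's history (ahead): {} — 0.
Only in 7476b37's history (behind): {0f59598, 7476b37, 92b70f9, a28aa6b} — 4.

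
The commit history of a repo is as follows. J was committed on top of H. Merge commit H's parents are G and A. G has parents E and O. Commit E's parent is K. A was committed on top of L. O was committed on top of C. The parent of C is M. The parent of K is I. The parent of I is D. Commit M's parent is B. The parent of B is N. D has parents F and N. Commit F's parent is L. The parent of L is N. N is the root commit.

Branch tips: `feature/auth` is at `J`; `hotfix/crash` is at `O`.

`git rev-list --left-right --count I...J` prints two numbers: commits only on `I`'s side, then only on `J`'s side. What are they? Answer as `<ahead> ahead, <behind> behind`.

0 ahead, 10 behind

Reachable from I: {D, F, I, L, N}.
Reachable from J: {A, B, C, D, E, F, G, H, I, J, K, L, M, N, O}.
Only in I's history (ahead): {} — 0.
Only in J's history (behind): {A, B, C, E, G, H, J, K, M, O} — 10.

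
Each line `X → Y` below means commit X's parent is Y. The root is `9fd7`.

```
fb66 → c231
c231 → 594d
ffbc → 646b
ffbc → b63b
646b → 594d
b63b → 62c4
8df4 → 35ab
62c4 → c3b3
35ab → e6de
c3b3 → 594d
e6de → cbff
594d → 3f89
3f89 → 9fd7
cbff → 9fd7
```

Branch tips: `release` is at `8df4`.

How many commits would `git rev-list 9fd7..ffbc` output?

7

Reachable from ffbc: {3f89, 594d, 62c4, 646b, 9fd7, b63b, c3b3, ffbc}.
Reachable from 9fd7: {9fd7}.
In ffbc's history but not 9fd7's: {3f89, 594d, 62c4, 646b, b63b, c3b3, ffbc} — 7 commits.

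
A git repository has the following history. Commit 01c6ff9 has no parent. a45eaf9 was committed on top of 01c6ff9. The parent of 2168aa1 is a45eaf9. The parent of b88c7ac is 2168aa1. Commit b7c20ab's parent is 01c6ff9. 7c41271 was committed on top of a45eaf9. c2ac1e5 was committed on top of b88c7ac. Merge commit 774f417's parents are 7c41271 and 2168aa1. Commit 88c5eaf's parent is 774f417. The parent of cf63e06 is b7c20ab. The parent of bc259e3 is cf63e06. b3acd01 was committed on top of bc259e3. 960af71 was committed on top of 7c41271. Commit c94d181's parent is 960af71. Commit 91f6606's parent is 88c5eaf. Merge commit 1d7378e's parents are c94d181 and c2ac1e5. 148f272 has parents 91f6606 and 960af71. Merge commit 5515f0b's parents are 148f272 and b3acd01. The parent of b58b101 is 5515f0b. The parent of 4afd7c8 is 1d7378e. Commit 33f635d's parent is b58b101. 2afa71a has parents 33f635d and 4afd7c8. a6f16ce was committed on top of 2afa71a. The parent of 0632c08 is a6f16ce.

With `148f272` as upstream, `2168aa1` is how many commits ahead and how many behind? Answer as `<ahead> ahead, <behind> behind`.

0 ahead, 6 behind

Reachable from 2168aa1: {01c6ff9, 2168aa1, a45eaf9}.
Reachable from 148f272: {01c6ff9, 148f272, 2168aa1, 774f417, 7c41271, 88c5eaf, 91f6606, 960af71, a45eaf9}.
Only in 2168aa1's history (ahead): {} — 0.
Only in 148f272's history (behind): {148f272, 774f417, 7c41271, 88c5eaf, 91f6606, 960af71} — 6.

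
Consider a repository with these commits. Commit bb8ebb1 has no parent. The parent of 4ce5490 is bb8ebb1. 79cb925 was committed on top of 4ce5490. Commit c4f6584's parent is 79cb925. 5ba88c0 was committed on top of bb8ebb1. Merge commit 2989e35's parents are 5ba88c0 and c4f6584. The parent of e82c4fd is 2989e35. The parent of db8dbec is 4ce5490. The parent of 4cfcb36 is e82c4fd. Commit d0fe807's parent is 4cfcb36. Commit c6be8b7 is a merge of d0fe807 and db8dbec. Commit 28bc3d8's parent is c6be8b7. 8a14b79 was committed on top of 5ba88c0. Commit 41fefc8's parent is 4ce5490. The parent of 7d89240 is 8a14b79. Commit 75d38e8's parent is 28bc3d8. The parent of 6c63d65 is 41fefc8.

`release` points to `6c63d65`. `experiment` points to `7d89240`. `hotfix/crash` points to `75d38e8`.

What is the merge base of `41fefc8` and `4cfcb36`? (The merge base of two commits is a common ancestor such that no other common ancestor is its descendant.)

4ce5490

Ancestors of 41fefc8: {41fefc8, 4ce5490, bb8ebb1}.
Ancestors of 4cfcb36: {2989e35, 4ce5490, 4cfcb36, 5ba88c0, 79cb925, bb8ebb1, c4f6584, e82c4fd}.
Common ancestors: {4ce5490, bb8ebb1}.
Among these, 4ce5490 is not an ancestor of any other common ancestor — it is the merge base.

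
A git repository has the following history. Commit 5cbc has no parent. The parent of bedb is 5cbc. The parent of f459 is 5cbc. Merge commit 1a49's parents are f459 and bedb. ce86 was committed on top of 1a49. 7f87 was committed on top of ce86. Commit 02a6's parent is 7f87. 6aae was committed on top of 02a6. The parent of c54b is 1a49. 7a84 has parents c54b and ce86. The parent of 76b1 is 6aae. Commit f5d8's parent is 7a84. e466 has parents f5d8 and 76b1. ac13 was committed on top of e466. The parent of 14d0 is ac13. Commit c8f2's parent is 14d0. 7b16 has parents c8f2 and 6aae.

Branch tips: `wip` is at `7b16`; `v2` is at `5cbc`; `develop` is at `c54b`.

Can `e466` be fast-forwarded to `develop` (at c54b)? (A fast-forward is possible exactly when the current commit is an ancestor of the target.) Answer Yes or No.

No

A fast-forward from e466 to c54b is possible iff e466 is an ancestor of c54b.
Ancestors of c54b: {1a49, 5cbc, bedb, c54b, f459}.
e466 is not among them, so fast-forward is not possible.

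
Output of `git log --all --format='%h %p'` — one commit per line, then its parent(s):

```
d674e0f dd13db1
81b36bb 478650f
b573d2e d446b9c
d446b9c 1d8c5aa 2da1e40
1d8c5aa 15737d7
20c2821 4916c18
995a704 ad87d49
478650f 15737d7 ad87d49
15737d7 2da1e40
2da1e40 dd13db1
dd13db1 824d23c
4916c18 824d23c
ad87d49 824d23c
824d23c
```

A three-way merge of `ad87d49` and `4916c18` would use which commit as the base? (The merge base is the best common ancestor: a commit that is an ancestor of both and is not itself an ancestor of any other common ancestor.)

Ancestors of ad87d49: {824d23c, ad87d49}.
Ancestors of 4916c18: {4916c18, 824d23c}.
Common ancestors: {824d23c}.
The only common ancestor is 824d23c, so it is the merge base.

824d23c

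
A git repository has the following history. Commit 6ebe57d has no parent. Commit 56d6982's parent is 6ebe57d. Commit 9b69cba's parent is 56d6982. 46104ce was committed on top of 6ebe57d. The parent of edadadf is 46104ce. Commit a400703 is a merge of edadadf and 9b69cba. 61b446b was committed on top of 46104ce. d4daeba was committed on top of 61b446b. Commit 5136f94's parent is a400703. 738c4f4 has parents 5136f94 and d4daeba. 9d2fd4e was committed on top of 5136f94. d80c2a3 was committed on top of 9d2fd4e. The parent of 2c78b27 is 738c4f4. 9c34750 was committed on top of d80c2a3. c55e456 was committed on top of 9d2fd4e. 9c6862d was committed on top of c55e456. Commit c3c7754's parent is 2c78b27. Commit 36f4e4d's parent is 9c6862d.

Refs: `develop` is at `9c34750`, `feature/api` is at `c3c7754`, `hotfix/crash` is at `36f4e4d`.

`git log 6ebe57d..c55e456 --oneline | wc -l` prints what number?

8

Reachable from c55e456: {46104ce, 5136f94, 56d6982, 6ebe57d, 9b69cba, 9d2fd4e, a400703, c55e456, edadadf}.
Reachable from 6ebe57d: {6ebe57d}.
In c55e456's history but not 6ebe57d's: {46104ce, 5136f94, 56d6982, 9b69cba, 9d2fd4e, a400703, c55e456, edadadf} — 8 commits.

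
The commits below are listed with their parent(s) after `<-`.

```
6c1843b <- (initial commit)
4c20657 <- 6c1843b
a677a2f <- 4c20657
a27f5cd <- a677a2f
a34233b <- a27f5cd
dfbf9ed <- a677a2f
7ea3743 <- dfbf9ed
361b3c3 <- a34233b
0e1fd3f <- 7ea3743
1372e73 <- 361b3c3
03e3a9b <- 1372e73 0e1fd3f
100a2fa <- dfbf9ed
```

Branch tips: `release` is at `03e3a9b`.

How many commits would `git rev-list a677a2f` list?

Walking parent pointers from a677a2f: reachable set = {4c20657, 6c1843b, a677a2f}.
That is 3 commits.

3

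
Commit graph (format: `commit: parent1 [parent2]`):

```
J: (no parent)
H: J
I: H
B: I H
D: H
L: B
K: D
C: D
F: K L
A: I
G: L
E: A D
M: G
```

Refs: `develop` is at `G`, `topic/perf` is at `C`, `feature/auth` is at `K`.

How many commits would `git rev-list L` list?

5

Walking parent pointers from L: reachable set = {B, H, I, J, L}.
That is 5 commits.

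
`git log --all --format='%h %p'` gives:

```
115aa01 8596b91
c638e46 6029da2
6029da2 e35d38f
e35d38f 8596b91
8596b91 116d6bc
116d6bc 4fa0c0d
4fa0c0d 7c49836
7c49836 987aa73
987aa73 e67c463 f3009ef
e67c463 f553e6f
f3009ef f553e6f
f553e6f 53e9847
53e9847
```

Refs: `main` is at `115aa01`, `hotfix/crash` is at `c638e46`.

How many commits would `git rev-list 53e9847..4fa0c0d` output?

6

Reachable from 4fa0c0d: {4fa0c0d, 53e9847, 7c49836, 987aa73, e67c463, f3009ef, f553e6f}.
Reachable from 53e9847: {53e9847}.
In 4fa0c0d's history but not 53e9847's: {4fa0c0d, 7c49836, 987aa73, e67c463, f3009ef, f553e6f} — 6 commits.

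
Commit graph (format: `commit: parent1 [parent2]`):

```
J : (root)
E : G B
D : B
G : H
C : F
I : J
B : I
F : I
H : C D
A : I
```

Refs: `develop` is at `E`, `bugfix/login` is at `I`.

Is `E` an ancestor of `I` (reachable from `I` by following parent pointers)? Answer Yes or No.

Ancestors of I: {I, J}.
E is not in that set, so it is not an ancestor of I.

No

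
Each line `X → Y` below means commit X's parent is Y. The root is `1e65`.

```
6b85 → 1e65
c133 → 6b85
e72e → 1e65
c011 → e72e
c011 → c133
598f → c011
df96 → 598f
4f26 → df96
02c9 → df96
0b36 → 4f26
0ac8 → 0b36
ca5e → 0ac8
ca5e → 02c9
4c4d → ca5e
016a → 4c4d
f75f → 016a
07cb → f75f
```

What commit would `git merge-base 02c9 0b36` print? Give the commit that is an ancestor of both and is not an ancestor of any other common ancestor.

df96

Ancestors of 02c9: {02c9, 1e65, 598f, 6b85, c011, c133, df96, e72e}.
Ancestors of 0b36: {0b36, 1e65, 4f26, 598f, 6b85, c011, c133, df96, e72e}.
Common ancestors: {1e65, 598f, 6b85, c011, c133, df96, e72e}.
Among these, df96 is not an ancestor of any other common ancestor — it is the merge base.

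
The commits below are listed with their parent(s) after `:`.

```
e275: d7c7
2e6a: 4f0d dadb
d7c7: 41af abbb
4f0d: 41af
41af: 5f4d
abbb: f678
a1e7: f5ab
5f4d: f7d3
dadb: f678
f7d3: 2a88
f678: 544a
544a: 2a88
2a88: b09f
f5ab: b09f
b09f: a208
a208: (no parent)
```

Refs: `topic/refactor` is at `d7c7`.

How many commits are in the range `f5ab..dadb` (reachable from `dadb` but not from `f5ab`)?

4

Reachable from dadb: {2a88, 544a, a208, b09f, dadb, f678}.
Reachable from f5ab: {a208, b09f, f5ab}.
In dadb's history but not f5ab's: {2a88, 544a, dadb, f678} — 4 commits.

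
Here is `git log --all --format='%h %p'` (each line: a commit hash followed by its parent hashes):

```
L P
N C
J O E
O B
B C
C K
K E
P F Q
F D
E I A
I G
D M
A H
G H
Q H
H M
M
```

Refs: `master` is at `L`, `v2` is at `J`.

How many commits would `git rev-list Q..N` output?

7

Reachable from N: {A, C, E, G, H, I, K, M, N}.
Reachable from Q: {H, M, Q}.
In N's history but not Q's: {A, C, E, G, I, K, N} — 7 commits.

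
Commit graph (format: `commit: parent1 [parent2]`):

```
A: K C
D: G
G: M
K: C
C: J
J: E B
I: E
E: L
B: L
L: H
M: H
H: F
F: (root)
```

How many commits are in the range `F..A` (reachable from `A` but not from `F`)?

8

Reachable from A: {A, B, C, E, F, H, J, K, L}.
Reachable from F: {F}.
In A's history but not F's: {A, B, C, E, H, J, K, L} — 8 commits.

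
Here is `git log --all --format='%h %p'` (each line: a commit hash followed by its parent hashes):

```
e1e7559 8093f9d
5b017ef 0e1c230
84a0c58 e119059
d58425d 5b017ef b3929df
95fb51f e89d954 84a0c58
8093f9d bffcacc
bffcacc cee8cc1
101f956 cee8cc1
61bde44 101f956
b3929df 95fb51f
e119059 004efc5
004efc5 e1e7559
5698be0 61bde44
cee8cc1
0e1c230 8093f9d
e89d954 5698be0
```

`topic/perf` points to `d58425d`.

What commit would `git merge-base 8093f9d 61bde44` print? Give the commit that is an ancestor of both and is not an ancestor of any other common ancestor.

Ancestors of 8093f9d: {8093f9d, bffcacc, cee8cc1}.
Ancestors of 61bde44: {101f956, 61bde44, cee8cc1}.
Common ancestors: {cee8cc1}.
The only common ancestor is cee8cc1, so it is the merge base.

cee8cc1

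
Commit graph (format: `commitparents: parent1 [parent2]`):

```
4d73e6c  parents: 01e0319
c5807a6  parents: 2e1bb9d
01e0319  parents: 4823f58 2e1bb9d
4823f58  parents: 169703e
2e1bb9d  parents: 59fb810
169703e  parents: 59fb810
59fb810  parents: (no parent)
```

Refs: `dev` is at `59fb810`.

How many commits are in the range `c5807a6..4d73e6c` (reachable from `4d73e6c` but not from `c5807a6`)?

4

Reachable from 4d73e6c: {01e0319, 169703e, 2e1bb9d, 4823f58, 4d73e6c, 59fb810}.
Reachable from c5807a6: {2e1bb9d, 59fb810, c5807a6}.
In 4d73e6c's history but not c5807a6's: {01e0319, 169703e, 4823f58, 4d73e6c} — 4 commits.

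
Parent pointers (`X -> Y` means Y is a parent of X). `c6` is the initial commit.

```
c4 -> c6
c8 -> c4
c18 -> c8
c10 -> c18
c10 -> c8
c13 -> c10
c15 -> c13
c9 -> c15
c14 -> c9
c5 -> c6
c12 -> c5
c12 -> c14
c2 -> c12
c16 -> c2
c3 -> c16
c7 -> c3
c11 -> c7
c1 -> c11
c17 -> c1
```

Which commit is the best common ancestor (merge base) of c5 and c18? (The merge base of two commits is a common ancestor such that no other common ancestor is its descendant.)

Ancestors of c5: {c5, c6}.
Ancestors of c18: {c18, c4, c6, c8}.
Common ancestors: {c6}.
The only common ancestor is c6, so it is the merge base.

c6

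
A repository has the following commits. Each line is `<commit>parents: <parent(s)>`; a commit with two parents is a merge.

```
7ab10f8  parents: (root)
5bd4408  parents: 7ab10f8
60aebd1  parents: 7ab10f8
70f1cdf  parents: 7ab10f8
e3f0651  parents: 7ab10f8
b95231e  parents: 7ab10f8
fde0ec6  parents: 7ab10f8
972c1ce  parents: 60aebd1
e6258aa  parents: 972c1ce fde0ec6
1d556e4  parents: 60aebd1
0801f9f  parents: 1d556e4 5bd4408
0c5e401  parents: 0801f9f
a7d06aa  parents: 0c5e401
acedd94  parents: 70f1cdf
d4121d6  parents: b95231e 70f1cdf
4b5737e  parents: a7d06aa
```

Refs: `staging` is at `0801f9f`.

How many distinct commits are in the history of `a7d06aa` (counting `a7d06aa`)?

7

Walking parent pointers from a7d06aa: reachable set = {0801f9f, 0c5e401, 1d556e4, 5bd4408, 60aebd1, 7ab10f8, a7d06aa}.
That is 7 commits.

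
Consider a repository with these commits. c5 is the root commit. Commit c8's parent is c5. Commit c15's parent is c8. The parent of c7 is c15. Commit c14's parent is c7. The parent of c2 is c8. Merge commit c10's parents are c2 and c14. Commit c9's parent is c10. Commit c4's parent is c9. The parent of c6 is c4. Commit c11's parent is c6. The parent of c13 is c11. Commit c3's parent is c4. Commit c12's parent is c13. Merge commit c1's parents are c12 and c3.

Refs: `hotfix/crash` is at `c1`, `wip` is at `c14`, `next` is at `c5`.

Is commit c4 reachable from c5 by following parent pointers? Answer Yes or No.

Ancestors of c5: {c5}.
c4 is not in that set, so it is not an ancestor of c5.

No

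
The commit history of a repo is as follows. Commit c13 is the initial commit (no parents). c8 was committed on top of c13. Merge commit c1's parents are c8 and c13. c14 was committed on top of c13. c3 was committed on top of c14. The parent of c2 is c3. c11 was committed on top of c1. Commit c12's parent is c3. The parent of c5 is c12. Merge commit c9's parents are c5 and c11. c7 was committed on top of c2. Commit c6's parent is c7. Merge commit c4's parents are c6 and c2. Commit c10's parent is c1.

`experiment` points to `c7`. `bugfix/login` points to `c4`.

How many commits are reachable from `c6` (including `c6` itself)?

6

Walking parent pointers from c6: reachable set = {c13, c14, c2, c3, c6, c7}.
That is 6 commits.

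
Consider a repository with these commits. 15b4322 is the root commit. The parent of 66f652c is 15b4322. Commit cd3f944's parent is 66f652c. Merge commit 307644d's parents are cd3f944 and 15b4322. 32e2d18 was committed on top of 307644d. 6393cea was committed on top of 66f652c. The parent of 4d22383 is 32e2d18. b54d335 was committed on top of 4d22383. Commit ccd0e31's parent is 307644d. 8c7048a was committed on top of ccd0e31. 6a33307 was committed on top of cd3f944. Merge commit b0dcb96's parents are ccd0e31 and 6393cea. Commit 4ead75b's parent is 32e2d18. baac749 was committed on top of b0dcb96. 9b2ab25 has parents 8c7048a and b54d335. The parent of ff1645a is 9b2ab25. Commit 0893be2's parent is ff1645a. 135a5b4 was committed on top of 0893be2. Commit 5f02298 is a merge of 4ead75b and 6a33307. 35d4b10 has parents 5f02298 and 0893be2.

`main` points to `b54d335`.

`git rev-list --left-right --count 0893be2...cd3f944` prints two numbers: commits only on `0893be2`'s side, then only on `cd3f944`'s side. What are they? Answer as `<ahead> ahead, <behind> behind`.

Reachable from 0893be2: {0893be2, 15b4322, 307644d, 32e2d18, 4d22383, 66f652c, 8c7048a, 9b2ab25, b54d335, ccd0e31, cd3f944, ff1645a}.
Reachable from cd3f944: {15b4322, 66f652c, cd3f944}.
Only in 0893be2's history (ahead): {0893be2, 307644d, 32e2d18, 4d22383, 8c7048a, 9b2ab25, b54d335, ccd0e31, ff1645a} — 9.
Only in cd3f944's history (behind): {} — 0.

9 ahead, 0 behind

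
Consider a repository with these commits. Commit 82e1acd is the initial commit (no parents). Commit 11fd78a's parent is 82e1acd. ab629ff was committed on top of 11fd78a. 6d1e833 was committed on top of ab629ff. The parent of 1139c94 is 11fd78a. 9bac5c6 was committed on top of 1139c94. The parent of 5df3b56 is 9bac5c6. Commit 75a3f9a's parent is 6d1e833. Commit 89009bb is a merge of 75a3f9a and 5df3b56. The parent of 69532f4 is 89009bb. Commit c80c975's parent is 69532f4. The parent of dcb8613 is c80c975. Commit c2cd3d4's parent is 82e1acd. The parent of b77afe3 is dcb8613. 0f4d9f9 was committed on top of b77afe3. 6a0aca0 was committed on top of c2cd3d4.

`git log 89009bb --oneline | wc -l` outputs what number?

9

Walking parent pointers from 89009bb: reachable set = {1139c94, 11fd78a, 5df3b56, 6d1e833, 75a3f9a, 82e1acd, 89009bb, 9bac5c6, ab629ff}.
That is 9 commits.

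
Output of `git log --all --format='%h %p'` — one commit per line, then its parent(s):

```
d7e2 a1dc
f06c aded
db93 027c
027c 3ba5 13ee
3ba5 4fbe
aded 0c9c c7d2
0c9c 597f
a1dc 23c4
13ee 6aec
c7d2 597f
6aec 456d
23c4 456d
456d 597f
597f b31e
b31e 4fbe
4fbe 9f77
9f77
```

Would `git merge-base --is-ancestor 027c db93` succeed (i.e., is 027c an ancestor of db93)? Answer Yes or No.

Yes

Ancestors of db93 (commits reachable by following parents): {027c, 13ee, 3ba5, 456d, 4fbe, 597f, 6aec, 9f77, b31e, db93}.
027c is in that set, so it is an ancestor of db93.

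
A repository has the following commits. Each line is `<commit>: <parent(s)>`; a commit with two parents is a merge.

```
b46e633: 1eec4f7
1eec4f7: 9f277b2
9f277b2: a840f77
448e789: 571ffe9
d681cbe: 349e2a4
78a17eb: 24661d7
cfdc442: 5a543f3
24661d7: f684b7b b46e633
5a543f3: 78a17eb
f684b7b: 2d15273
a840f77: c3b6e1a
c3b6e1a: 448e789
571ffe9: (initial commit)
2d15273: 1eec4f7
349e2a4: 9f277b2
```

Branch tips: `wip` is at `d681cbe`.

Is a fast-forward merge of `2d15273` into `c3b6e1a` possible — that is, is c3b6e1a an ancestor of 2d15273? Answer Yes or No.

A fast-forward from c3b6e1a to 2d15273 is possible iff c3b6e1a is an ancestor of 2d15273.
Ancestors of 2d15273: {1eec4f7, 2d15273, 448e789, 571ffe9, 9f277b2, a840f77, c3b6e1a}.
c3b6e1a is among them, so fast-forward is possible.

Yes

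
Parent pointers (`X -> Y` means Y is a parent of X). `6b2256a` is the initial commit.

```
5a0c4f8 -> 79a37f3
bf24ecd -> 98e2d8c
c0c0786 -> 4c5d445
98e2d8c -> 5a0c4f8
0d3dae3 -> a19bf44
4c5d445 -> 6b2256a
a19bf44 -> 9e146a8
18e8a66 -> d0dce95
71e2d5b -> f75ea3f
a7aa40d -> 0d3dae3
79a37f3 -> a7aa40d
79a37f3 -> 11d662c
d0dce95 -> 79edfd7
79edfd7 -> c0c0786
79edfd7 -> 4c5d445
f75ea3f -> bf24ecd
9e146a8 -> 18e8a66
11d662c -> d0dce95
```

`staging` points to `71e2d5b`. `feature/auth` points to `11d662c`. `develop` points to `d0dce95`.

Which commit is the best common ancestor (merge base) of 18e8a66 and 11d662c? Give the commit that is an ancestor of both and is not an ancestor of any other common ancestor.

d0dce95

Ancestors of 18e8a66: {18e8a66, 4c5d445, 6b2256a, 79edfd7, c0c0786, d0dce95}.
Ancestors of 11d662c: {11d662c, 4c5d445, 6b2256a, 79edfd7, c0c0786, d0dce95}.
Common ancestors: {4c5d445, 6b2256a, 79edfd7, c0c0786, d0dce95}.
Among these, d0dce95 is not an ancestor of any other common ancestor — it is the merge base.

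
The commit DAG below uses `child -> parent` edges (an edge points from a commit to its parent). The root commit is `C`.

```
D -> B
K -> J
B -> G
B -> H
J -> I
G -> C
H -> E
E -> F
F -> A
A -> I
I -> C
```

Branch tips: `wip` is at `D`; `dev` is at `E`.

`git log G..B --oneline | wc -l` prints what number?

6

Reachable from B: {A, B, C, E, F, G, H, I}.
Reachable from G: {C, G}.
In B's history but not G's: {A, B, E, F, H, I} — 6 commits.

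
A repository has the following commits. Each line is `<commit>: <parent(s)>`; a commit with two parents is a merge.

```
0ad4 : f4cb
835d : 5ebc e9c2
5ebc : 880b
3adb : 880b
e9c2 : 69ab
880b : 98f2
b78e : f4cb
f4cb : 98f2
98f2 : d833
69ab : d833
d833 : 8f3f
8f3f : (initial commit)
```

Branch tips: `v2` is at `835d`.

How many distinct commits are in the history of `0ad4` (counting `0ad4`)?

5

Walking parent pointers from 0ad4: reachable set = {0ad4, 8f3f, 98f2, d833, f4cb}.
That is 5 commits.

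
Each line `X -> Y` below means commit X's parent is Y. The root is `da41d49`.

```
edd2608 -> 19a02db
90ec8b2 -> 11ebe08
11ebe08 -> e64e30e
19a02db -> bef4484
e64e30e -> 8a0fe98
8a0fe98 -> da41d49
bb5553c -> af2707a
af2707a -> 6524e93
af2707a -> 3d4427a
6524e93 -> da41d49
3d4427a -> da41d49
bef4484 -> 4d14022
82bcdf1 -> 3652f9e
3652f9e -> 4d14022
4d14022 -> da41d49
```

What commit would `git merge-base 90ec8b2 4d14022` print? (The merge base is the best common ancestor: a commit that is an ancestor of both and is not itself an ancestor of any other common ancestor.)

da41d49

Ancestors of 90ec8b2: {11ebe08, 8a0fe98, 90ec8b2, da41d49, e64e30e}.
Ancestors of 4d14022: {4d14022, da41d49}.
Common ancestors: {da41d49}.
The only common ancestor is da41d49, so it is the merge base.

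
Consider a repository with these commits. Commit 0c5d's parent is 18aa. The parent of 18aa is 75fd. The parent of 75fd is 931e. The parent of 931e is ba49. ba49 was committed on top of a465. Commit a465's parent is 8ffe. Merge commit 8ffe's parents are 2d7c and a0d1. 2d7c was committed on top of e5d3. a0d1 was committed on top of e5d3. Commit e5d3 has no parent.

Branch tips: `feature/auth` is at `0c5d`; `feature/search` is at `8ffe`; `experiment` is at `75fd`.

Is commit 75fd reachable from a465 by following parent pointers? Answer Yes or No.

No

Ancestors of a465: {2d7c, 8ffe, a0d1, a465, e5d3}.
75fd is not in that set, so it is not an ancestor of a465.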